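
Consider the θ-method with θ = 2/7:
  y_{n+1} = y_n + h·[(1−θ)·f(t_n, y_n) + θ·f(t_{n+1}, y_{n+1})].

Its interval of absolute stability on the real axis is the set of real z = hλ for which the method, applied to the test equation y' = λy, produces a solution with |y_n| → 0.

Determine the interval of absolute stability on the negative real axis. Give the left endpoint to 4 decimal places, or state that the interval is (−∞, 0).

z∈(-4.6667,0).

Test eqn y'=λy, z=hλ:
  y_{n+1} = y_n + z·[5/7·y_n + 2/7·y_{n+1}] ⇒ (1 − 2/7z)y_{n+1} = (1 + 5/7z)y_n
  Hence R(z) = (1 + 5/7z)/(1 − 2/7z).

Solve |R(x)|<1 on ℝ⁻.
x=-0.52: |R|=0.5473
R=−1: 1+5/7x = −1+2/7x ⇒ -3/7x=2 ⇒ x=2/(-3/7)=-4.6667
Confirm numerically:
  x=-4.321: |R|=0.93370 <1
  x=-4.029: |R|=0.87296 <1
  x=-2.777: |R|=0.54843 <1
  x=-2.009: |R|=0.27637 <1
  x=-5.248: |R|=1.09968 >1
  x=-5.072: |R|=1.07093 >1
  x=-4.862: |R|=1.03504 >1
Stable set (-4.6667, 0).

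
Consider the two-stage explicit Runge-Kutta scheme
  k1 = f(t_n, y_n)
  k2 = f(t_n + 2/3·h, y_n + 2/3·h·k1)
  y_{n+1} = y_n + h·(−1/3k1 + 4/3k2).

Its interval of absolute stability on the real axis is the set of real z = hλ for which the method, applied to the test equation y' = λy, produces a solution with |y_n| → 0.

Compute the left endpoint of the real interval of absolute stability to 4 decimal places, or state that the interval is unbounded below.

With y'=λy (z=hλ):
  k1=λy_n ⇒ h·k1=z·y_n;  k2=λ(1+2/3z)y_n ⇒ h·k2=z(1+2/3z)y_n
  y_{n+1}/y_n = 1 − 1/3z + 4/3z(1+2/3z) = 1 + z + 8/9z²
  R(z) = 1 + z + 8/9z².

Find x<0 with |R(x)|<1.
x=-0.9: |R|=0.8200
R=1: x+8/9x²=0 ⇒ x=−9/8=-1.1250; min R=1−1/(4·8/9)=0.7188>−1
Confirm numerically:
  x=-1.063: |R|=0.94142 <1
  x=-0.685: |R|=0.73209 <1
  x=-0.632: |R|=0.72304 <1
  x=-0.611: |R|=0.72084 <1
  x=-1.618: |R|=1.70904 >1
  x=-1.494: |R|=1.49003 >1
  x=-1.378: |R|=1.30990 >1
Interval (-1.1250, 0).

left endpoint -1.1250.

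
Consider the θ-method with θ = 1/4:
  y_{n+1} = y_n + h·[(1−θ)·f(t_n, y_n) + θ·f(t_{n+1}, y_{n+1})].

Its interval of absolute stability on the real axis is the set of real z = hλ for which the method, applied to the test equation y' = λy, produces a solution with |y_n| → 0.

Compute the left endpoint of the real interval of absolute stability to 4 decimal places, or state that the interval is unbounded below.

z* = -4.0000.

Set f=λy, z=hλ:
  y_{n+1} = y_n + z·[3/4·y_n + 1/4·y_{n+1}] ⇒ (1 − 1/4z)y_{n+1} = (1 + 3/4z)y_n
  R(z) = (1 + 3/4z)/(1 − 1/4z).

Need |R(x)|<1, x<0.
x=-0.45: |R|=0.5955
R=−1: 1+3/4x = −1+1/4x ⇒ -1/2x=2 ⇒ x=2/(-1/2)=-4.0000
Confirm numerically:
  x=-3.807: |R|=0.95056 <1
  x=-3.289: |R|=0.80491 <1
  x=-2.322: |R|=0.46916 <1
  x=-4.119: |R|=1.02931 >1
  x=-4.067: |R|=1.01661 >1
Stable set (-4.0000, 0).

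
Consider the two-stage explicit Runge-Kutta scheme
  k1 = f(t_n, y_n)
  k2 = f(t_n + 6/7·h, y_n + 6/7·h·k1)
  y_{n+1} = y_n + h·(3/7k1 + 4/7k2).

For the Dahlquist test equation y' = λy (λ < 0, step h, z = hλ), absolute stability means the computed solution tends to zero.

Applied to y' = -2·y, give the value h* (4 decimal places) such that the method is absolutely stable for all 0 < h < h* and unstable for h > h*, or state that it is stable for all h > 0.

(-2.0417,0); λ=-2 ⇒ h* = (49/24)/2 = 1.0208.

On y'=λy, z=hλ:
  k1=λy_n ⇒ h·k1=z·y_n;  k2=λ(1+6/7z)y_n ⇒ h·k2=z(1+6/7z)y_n
  y_{n+1}/y_n = 1 + 3/7z + 4/7z(1+6/7z) = 1 + z + 24/49z²
  so R(z) = 1 + z + 24/49z².

Need |R(x)|<1, x<0.
x=-1.01: |R|=0.4896
R=1: x+24/49x²=0 ⇒ x=−49/24=-2.0417; min R=1−1/(4·24/49)=0.4896>−1
Confirm numerically:
  x=-1.822: |R|=0.80397 <1
  x=-1.742: |R|=0.74432 <1
  x=-1.636: |R|=0.67494 <1
  x=-1.429: |R|=0.57118 <1
  x=-2.182: |R|=1.14998 >1
  x=-2.143: |R|=1.10636 >1
So |R|<1 on (-2.0417, 0).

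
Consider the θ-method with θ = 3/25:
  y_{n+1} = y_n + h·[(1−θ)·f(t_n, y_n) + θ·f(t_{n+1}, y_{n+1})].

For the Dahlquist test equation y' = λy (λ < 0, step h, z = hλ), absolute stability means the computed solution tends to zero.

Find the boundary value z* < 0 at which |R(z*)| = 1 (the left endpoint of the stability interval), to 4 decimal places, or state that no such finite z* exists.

On y'=λy, z=hλ:
  y_{n+1} = y_n + z·[22/25·y_n + 3/25·y_{n+1}] ⇒ (1 − 3/25z)y_{n+1} = (1 + 22/25z)y_n
  Hence R(z) = (1 + 22/25z)/(1 − 3/25z).

Find x<0 with |R(x)|<1.
x=-1.22: |R|=0.0642
R=−1: 1+22/25x = −1+3/25x ⇒ -19/25x=2 ⇒ x=2/(-19/25)=-2.6316
Confirm numerically:
  x=-2.419: |R|=0.87479 <1
  x=-1.869: |R|=0.52661 <1
  x=-1.395: |R|=0.19496 <1
  x=-1.366: |R|=0.17362 <1
  x=-3.220: |R|=1.32256 >1
  x=-3.162: |R|=1.29223 >1
  x=-2.920: |R|=1.16232 >1
Interval (-2.6316, 0).

left endpoint -2.6316.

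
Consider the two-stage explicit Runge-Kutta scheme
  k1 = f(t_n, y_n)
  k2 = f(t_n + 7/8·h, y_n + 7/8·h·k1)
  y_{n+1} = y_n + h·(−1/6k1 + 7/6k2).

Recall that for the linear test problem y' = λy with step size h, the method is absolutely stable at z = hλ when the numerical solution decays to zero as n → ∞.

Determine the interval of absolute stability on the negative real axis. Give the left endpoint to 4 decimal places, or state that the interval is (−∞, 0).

z∈(-0.9796,0).

With y'=λy (z=hλ):
  k1=λy_n ⇒ h·k1=z·y_n;  k2=λ(1+7/8z)y_n ⇒ h·k2=z(1+7/8z)y_n
  y_{n+1}/y_n = 1 − 1/6z + 7/6z(1+7/8z) = 1 + z + 49/48z²
  Hence R(z) = 1 + z + 49/48z².

Find x<0 with |R(x)|<1.
x=-0.3: |R|=0.7919
R=1: x+49/48x²=0 ⇒ x=−48/49=-0.9796; min R=1−1/(4·49/48)=0.7551>−1
Confirm numerically:
  x=-0.830: |R|=0.87325 <1
  x=-0.686: |R|=0.79440 <1
  x=-0.641: |R|=0.77844 <1
  x=-0.450: |R|=0.75672 <1
  x=-1.116: |R|=1.15540 >1
  x=-1.093: |R|=1.12654 >1
Stable set (-0.9796, 0).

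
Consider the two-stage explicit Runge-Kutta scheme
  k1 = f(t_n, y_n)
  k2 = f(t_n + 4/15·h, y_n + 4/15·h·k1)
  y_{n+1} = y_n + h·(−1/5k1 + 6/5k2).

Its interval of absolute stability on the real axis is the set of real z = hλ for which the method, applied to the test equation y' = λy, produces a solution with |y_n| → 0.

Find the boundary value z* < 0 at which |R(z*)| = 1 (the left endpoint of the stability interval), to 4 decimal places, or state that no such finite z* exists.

On y'=λy, z=hλ:
  k1=λy_n ⇒ h·k1=z·y_n;  k2=λ(1+4/15z)y_n ⇒ h·k2=z(1+4/15z)y_n
  y_{n+1}/y_n = 1 − 1/5z + 6/5z(1+4/15z) = 1 + z + 8/25z²
  so R(z) = 1 + z + 8/25z².

Solve |R(x)|<1 on ℝ⁻.
x=-0.89: |R|=0.3635
R=1: x+8/25x²=0 ⇒ x=−25/8=-3.1250; min R=1−1/(4·8/25)=0.2188>−1
Confirm numerically:
  x=-2.660: |R|=0.60419 <1
  x=-2.035: |R|=0.29019 <1
  x=-1.915: |R|=0.25851 <1
  x=-3.586: |R|=1.52901 >1
  x=-3.387: |R|=1.28397 >1
Stable set (-3.1250, 0).

z* = -3.1250.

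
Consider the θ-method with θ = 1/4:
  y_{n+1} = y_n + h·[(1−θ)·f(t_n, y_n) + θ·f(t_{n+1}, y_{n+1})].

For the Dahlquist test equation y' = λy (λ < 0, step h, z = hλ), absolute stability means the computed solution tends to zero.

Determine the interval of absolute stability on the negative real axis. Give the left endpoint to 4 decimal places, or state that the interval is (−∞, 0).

(-4.0000, 0).

With y'=λy (z=hλ):
  y_{n+1} = y_n + z·[3/4·y_n + 1/4·y_{n+1}] ⇒ (1 − 1/4z)y_{n+1} = (1 + 3/4z)y_n
  ⇒ R(z) = (1 + 3/4z)/(1 − 1/4z).

Solve |R(x)|<1 on ℝ⁻.
x=-1.12: |R|=0.1250
R=−1: 1+3/4x = −1+1/4x ⇒ -1/2x=2 ⇒ x=2/(-1/2)=-4.0000
Confirm numerically:
  x=-3.977: |R|=0.99423 <1
  x=-2.729: |R|=0.62223 <1
  x=-2.220: |R|=0.42765 <1
  x=-4.596: |R|=1.13867 >1
  x=-4.184: |R|=1.04497 >1
  x=-4.089: |R|=1.02201 >1
So |R|<1 on (-4.0000, 0).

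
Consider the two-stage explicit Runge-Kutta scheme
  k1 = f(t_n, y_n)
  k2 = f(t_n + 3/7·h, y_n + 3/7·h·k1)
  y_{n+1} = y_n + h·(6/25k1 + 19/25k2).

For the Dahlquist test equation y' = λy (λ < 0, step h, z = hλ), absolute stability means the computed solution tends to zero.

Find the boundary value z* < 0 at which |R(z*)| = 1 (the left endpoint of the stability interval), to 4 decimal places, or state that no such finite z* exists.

On y'=λy, z=hλ:
  k1=λy_n ⇒ h·k1=z·y_n;  k2=λ(1+3/7z)y_n ⇒ h·k2=z(1+3/7z)y_n
  y_{n+1}/y_n = 1 + 6/25z + 19/25z(1+3/7z) = 1 + z + 57/175z²
  Hence R(z) = 1 + z + 57/175z².

Need |R(x)|<1, x<0.
x=-0.83: |R|=0.3944
R=1: x+57/175x²=0 ⇒ x=−175/57=-3.0702; min R=1−1/(4·57/175)=0.2325>−1
Confirm numerically:
  x=-2.990: |R|=0.92192 <1
  x=-2.440: |R|=0.49917 <1
  x=-1.824: |R|=0.25964 <1
  x=-1.499: |R|=0.23288 <1
  x=-3.479: |R|=1.46326 >1
  x=-3.319: |R|=1.26899 >1
Interval (-3.0702, 0).

z* = -3.0702.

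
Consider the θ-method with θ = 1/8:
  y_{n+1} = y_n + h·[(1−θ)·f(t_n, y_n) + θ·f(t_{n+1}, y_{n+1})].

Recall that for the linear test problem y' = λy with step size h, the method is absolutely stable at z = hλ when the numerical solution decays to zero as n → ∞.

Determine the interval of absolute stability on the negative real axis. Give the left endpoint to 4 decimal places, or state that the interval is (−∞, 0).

With y'=λy (z=hλ):
  y_{n+1} = y_n + z·[7/8·y_n + 1/8·y_{n+1}] ⇒ (1 − 1/8z)y_{n+1} = (1 + 7/8z)y_n
  so R(z) = (1 + 7/8z)/(1 − 1/8z).

Boundary: |R(x)|=1, x<0.
x=-0.38: |R|=0.6372
R=−1: 1+7/8x = −1+1/8x ⇒ -3/4x=2 ⇒ x=2/(-3/4)=-2.6667
Confirm numerically:
  x=-2.611: |R|=0.96852 <1
  x=-1.983: |R|=0.58910 <1
  x=-1.947: |R|=0.56590 <1
  x=-3.050: |R|=1.20814 >1
  x=-2.811: |R|=1.08010 >1
  x=-2.703: |R|=1.02037 >1
Interval (-2.6667, 0).

z∈(-2.6667,0).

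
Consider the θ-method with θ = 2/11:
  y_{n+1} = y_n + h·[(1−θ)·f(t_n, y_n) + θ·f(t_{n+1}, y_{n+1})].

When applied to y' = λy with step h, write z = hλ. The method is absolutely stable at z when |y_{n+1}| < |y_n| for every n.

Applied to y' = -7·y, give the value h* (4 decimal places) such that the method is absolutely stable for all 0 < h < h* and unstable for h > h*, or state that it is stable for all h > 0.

Test eqn y'=λy, z=hλ:
  y_{n+1} = y_n + z·[9/11·y_n + 2/11·y_{n+1}] ⇒ (1 − 2/11z)y_{n+1} = (1 + 9/11z)y_n
  so R(z) = (1 + 9/11z)/(1 − 2/11z).

Find x<0 with |R(x)|<1.
x=-1.76: |R|=0.3333
R=−1: 1+9/11x = −1+2/11x ⇒ -7/11x=2 ⇒ x=2/(-7/11)=-3.1429
Confirm numerically:
  x=-2.457: |R|=0.69832 <1
  x=-2.186: |R|=0.56427 <1
  x=-1.425: |R|=0.13177 <1
  x=-3.530: |R|=1.15006 >1
  x=-3.460: |R|=1.12388 >1
So |R|<1 on (-3.1429, 0).

(-3.1429,0); λ=-7 ⇒ h* = (22/7)/7 = 0.4490.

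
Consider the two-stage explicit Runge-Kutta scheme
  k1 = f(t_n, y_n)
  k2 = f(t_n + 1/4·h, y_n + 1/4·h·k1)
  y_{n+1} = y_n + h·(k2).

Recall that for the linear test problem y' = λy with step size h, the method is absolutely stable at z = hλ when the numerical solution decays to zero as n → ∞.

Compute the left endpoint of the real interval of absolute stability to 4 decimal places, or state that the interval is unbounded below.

z* = -4.0000.

Set f=λy, z=hλ:
  k1=λy_n ⇒ h·k1=z·y_n;  k2=λ(1+1/4z)y_n ⇒ h·k2=z(1+1/4z)y_n
  y_{n+1}/y_n = 1 + z(1+1/4z) = 1 + z + 1/4z²
  Hence R(z) = 1 + z + 1/4z².

Solve |R(x)|<1 on ℝ⁻.
x=-1.36: |R|=0.1024
R=1: x+1/4x²=0 ⇒ x=−4=-4.0000; min R=1−1/(4·1/4)=0.0000>−1
Confirm numerically:
  x=-2.473: |R|=0.05593 <1
  x=-2.181: |R|=0.00819 <1
  x=-1.665: |R|=0.02806 <1
  x=-4.593: |R|=1.68091 >1
  x=-4.412: |R|=1.45444 >1
  x=-4.233: |R|=1.24657 >1
Interval (-4.0000, 0).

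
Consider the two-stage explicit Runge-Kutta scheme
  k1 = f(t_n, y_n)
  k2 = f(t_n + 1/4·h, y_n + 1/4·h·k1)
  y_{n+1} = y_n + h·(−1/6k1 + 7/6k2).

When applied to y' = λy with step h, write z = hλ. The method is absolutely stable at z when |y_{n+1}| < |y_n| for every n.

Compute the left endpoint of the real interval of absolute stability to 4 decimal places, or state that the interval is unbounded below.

z* = -3.4286.

Test eqn y'=λy, z=hλ:
  k1=λy_n ⇒ h·k1=z·y_n;  k2=λ(1+1/4z)y_n ⇒ h·k2=z(1+1/4z)y_n
  y_{n+1}/y_n = 1 − 1/6z + 7/6z(1+1/4z) = 1 + z + 7/24z²
  R(z) = 1 + z + 7/24z².

Need |R(x)|<1, x<0.
x=-0.53: |R|=0.5519
R=1: x+7/24x²=0 ⇒ x=−24/7=-3.4286; min R=1−1/(4·7/24)=0.1429>−1
Confirm numerically:
  x=-2.465: |R|=0.30723 <1
  x=-1.825: |R|=0.14643 <1
  x=-1.770: |R|=0.14376 <1
  x=-1.615: |R|=0.14573 <1
  x=-3.846: |R|=1.46825 >1
  x=-3.704: |R|=1.29755 >1
  x=-3.574: |R|=1.15160 >1
Interval (-3.4286, 0).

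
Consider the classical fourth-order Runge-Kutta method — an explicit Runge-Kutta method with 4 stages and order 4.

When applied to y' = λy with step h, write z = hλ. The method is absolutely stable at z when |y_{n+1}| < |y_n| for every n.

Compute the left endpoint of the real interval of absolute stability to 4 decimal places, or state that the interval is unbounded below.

z* = -2.7853.

On y'=λy, z=hλ:
  order 4, 4-stage ⇒ R(z)=1+z+z^2/2+z^3/6+z^4/24
  (e.g. R(-0.61)=0.54399, |R|=0.54399)

Boundary: |R(x)|=1, x<0.
x=-0.61: |R|=0.5440
|R(-2.59)|=0.7433 |R(-2.47)|=0.6198 |R(-1.74)|=0.2777
Bisect:
  x_lo=-3.1209 |R|=1.6356  x_hi=-0.1577 |R|=0.8541
  mid=-1.63928 |R|=0.27104 →hi
  mid=-2.38008 |R|=0.54228 →hi
  mid=-2.75048 |R|=0.94877 →hi
  mid=-2.93568 |R|=1.25144 →lo
  mid=-2.84308 |R|=1.09067 →lo
  mid=-2.79678 |R|=1.01745 →lo
  mid=-2.77363 |R|=0.98256 →hi
  mid=-2.78520 |R|=0.99986 →hi
  mid=-2.79099 |R|=1.00862 →lo
  ...
  [-2.78538,-2.78520] ⇒ x*=-2.7853
So |R|<1 on (-2.7853, 0).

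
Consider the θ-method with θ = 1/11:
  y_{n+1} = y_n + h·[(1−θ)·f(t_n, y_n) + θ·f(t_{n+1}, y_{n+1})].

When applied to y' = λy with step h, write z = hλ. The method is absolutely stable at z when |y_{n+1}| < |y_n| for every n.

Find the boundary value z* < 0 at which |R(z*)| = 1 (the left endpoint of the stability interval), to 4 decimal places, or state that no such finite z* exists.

left endpoint -2.4444.

Test eqn y'=λy, z=hλ:
  y_{n+1} = y_n + z·[10/11·y_n + 1/11·y_{n+1}] ⇒ (1 − 1/11z)y_{n+1} = (1 + 10/11z)y_n
  so R(z) = (1 + 10/11z)/(1 − 1/11z).

Boundary: |R(x)|=1, x<0.
x=-0.46: |R|=0.5585
R=−1: 1+10/11x = −1+1/11x ⇒ -9/11x=2 ⇒ x=2/(-9/11)=-2.4444
Confirm numerically:
  x=-2.103: |R|=0.76547 <1
  x=-1.598: |R|=0.39530 <1
  x=-1.392: |R|=0.23564 <1
  x=-2.902: |R|=1.29622 >1
  x=-2.611: |R|=1.11013 >1
  x=-2.544: |R|=1.06615 >1
Stable set (-2.4444, 0).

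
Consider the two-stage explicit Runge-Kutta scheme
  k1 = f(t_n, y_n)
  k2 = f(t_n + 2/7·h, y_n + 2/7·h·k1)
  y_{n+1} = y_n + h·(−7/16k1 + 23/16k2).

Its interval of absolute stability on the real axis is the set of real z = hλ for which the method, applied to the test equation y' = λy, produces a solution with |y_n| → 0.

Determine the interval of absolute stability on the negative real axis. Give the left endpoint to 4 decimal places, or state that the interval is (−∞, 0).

Test eqn y'=λy, z=hλ:
  k1=λy_n ⇒ h·k1=z·y_n;  k2=λ(1+2/7z)y_n ⇒ h·k2=z(1+2/7z)y_n
  y_{n+1}/y_n = 1 − 7/16z + 23/16z(1+2/7z) = 1 + z + 23/56z²
  so R(z) = 1 + z + 23/56z².

Need |R(x)|<1, x<0.
x=-0.61: |R|=0.5428
R=1: x+23/56x²=0 ⇒ x=−56/23=-2.4348; min R=1−1/(4·23/56)=0.3913>−1
Confirm numerically:
  x=-2.270: |R|=0.84637 <1
  x=-1.698: |R|=0.48617 <1
  x=-1.329: |R|=0.39642 <1
  x=-1.258: |R|=0.39198 <1
  x=-2.864: |R|=1.50488 >1
  x=-2.844: |R|=1.47800 >1
So |R|<1 on (-2.4348, 0).

(-2.4348, 0).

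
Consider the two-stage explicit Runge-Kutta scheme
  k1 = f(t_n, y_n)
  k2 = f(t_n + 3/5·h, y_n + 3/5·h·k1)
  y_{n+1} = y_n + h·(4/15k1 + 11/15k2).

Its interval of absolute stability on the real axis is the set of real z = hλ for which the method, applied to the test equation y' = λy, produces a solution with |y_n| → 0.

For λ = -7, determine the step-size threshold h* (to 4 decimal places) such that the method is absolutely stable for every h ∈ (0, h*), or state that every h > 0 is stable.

(-2.2727,0); λ=-7 ⇒ h* = (25/11)/7 = 0.3247.

Set f=λy, z=hλ:
  k1=λy_n ⇒ h·k1=z·y_n;  k2=λ(1+3/5z)y_n ⇒ h·k2=z(1+3/5z)y_n
  y_{n+1}/y_n = 1 + 4/15z + 11/15z(1+3/5z) = 1 + z + 11/25z²
  ⇒ R(z) = 1 + z + 11/25z².

Solve |R(x)|<1 on ℝ⁻.
x=-0.62: |R|=0.5491
R=1: x+11/25x²=0 ⇒ x=−25/11=-2.2727; min R=1−1/(4·11/25)=0.4318>−1
Confirm numerically:
  x=-1.990: |R|=0.75244 <1
  x=-1.169: |R|=0.43229 <1
  x=-1.165: |R|=0.43218 <1
  x=-0.969: |R|=0.44414 <1
  x=-2.830: |R|=1.69392 >1
  x=-2.702: |R|=1.51035 >1
  x=-2.623: |R|=1.40426 >1
Stable set (-2.2727, 0).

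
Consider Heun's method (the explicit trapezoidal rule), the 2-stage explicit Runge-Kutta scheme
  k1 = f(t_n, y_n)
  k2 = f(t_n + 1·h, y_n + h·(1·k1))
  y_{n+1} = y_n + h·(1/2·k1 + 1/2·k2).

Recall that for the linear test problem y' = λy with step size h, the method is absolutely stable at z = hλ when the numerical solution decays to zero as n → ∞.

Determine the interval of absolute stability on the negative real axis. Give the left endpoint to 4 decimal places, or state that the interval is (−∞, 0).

z∈(-2.0000,0).

Set f=λy, z=hλ:
  order 2, 2-stage ⇒ R(z)=1+z+z^2/2
  (e.g. R(-0.86)=0.50980, |R|=0.50980)

Solve |R(x)|<1 on ℝ⁻.
x=-0.86: |R|=0.5098
|R(-1.72)|=0.7592 |R(-1.19)|=0.5181 |R(-0.62)|=0.5722
Bisect:
  x_lo=-2.7803 |R|=2.0847  x_hi=-0.3529 |R|=0.7094
  mid=-1.56659 |R|=0.66051 →hi
  mid=-2.17342 |R|=1.18846 →lo
  mid=-1.87000 |R|=0.87845 →hi
  mid=-2.02171 |R|=1.02195 →lo
  mid=-1.94586 |R|=0.94732 →hi
  mid=-1.98379 |R|=0.98392 →hi
  mid=-2.00275 |R|=1.00275 →lo
  mid=-1.99327 |R|=0.99329 →hi
  mid=-1.99801 |R|=0.99801 →hi
  ...
  [-2.00008,-1.99994] ⇒ x*=-2.0000
Stable set (-2.0000, 0).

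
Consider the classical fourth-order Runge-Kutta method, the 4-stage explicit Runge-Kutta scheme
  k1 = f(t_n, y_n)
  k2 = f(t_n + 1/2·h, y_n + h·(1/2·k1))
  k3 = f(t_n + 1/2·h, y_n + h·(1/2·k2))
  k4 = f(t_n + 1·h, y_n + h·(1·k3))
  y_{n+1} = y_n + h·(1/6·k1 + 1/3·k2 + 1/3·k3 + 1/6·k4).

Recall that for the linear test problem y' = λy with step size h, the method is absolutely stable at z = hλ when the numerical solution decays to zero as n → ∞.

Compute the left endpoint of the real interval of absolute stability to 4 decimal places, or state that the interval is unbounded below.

z* = -2.7853.

On y'=λy, z=hλ:
  order 4, 4-stage ⇒ R(z)=1+z+z^2/2+z^3/6+z^4/24
  (e.g. R(-1.1)=0.34417, |R|=0.34417)

Boundary: |R(x)|=1, x<0.
x=-1.1: |R|=0.3442
|R(-3.17)|=1.7528 |R(-2.91)|=1.2049 |R(-2.25)|=0.4507
Bisect:
  x_lo=-3.6311 |R|=3.2255  x_hi=-0.3459 |R|=0.7076
  mid=-1.98851 |R|=0.32957 →hi
  mid=-2.80981 |R|=1.03759 →lo
  mid=-2.39916 |R|=0.55771 →hi
  mid=-2.60448 |R|=0.75990 →hi
  mid=-2.70715 |R|=0.88843 →hi
  mid=-2.75848 |R|=0.96032 →hi
  mid=-2.78414 |R|=0.99827 →hi
  mid=-2.79698 |R|=1.01776 →lo
  mid=-2.79056 |R|=1.00797 →lo
  ...
  [-2.78535,-2.78515] ⇒ x*=-2.7853
Stable set (-2.7853, 0).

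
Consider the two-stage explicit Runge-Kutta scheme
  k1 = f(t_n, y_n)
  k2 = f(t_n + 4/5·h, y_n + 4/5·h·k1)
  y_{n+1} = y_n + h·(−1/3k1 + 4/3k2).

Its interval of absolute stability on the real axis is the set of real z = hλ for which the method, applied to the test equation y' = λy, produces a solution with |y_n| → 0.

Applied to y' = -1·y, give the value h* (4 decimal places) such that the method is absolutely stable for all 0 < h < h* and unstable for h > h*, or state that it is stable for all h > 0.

Set f=λy, z=hλ:
  k1=λy_n ⇒ h·k1=z·y_n;  k2=λ(1+4/5z)y_n ⇒ h·k2=z(1+4/5z)y_n
  y_{n+1}/y_n = 1 − 1/3z + 4/3z(1+4/5z) = 1 + z + 16/15z²
  R(z) = 1 + z + 16/15z².

Solve |R(x)|<1 on ℝ⁻.
x=-0.75: |R|=0.8500
R=1: x+16/15x²=0 ⇒ x=−15/16=-0.9375; min R=1−1/(4·16/15)=0.7656>−1
Confirm numerically:
  x=-0.697: |R|=0.82120 <1
  x=-0.486: |R|=0.76594 <1
  x=-0.482: |R|=0.76581 <1
  x=-1.277: |R|=1.46244 >1
  x=-1.201: |R|=1.33756 >1
  x=-1.121: |R|=1.21942 >1
Stable set (-0.9375, 0).

(-0.9375,0); λ=-1 ⇒ h* = (15/16)/1 = 0.9375.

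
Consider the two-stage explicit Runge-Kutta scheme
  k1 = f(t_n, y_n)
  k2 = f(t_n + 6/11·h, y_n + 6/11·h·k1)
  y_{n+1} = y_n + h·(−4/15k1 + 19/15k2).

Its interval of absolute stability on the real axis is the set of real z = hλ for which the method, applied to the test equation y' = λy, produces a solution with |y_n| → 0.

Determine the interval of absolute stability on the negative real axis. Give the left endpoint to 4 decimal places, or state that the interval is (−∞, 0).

Test eqn y'=λy, z=hλ:
  k1=λy_n ⇒ h·k1=z·y_n;  k2=λ(1+6/11z)y_n ⇒ h·k2=z(1+6/11z)y_n
  y_{n+1}/y_n = 1 − 4/15z + 19/15z(1+6/11z) = 1 + z + 38/55z²
  Hence R(z) = 1 + z + 38/55z².

Boundary: |R(x)|=1, x<0.
x=-1: |R|=0.6909
R=1: x+38/55x²=0 ⇒ x=−55/38=-1.4474; min R=1−1/(4·38/55)=0.6382>−1
Confirm numerically:
  x=-1.406: |R|=0.95981 <1
  x=-1.275: |R|=0.84816 <1
  x=-1.004: |R|=0.69245 <1
  x=-2.018: |R|=1.79561 >1
  x=-1.701: |R|=1.29808 >1
  x=-1.517: |R|=1.07298 >1
So |R|<1 on (-1.4474, 0).

z∈(-1.4474,0).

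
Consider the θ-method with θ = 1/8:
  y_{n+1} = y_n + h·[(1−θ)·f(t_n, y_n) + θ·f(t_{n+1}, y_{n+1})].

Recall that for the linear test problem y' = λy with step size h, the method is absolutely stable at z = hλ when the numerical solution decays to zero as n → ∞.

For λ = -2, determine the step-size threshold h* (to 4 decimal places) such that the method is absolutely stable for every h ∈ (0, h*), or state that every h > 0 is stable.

(-2.6667,0); λ=-2 ⇒ h* = (8/3)/2 = 1.3333.

With y'=λy (z=hλ):
  y_{n+1} = y_n + z·[7/8·y_n + 1/8·y_{n+1}] ⇒ (1 − 1/8z)y_{n+1} = (1 + 7/8z)y_n
  so R(z) = (1 + 7/8z)/(1 − 1/8z).

Solve |R(x)|<1 on ℝ⁻.
x=-0.66: |R|=0.3903
R=−1: 1+7/8x = −1+1/8x ⇒ -3/4x=2 ⇒ x=2/(-3/4)=-2.6667
Confirm numerically:
  x=-1.184: |R|=0.03136 <1
  x=-1.114: |R|=0.02216 <1
  x=-1.075: |R|=0.05234 <1
  x=-2.970: |R|=1.16591 >1
  x=-2.768: |R|=1.05646 >1
So |R|<1 on (-2.6667, 0).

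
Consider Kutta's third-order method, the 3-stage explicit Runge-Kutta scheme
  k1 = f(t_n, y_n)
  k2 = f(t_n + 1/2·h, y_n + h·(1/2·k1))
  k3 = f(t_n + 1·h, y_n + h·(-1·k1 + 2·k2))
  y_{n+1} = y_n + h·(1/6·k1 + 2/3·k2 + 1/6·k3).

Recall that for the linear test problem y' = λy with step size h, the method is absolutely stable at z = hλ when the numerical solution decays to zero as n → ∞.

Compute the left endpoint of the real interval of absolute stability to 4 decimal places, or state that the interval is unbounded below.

On y'=λy, z=hλ:
  order 3, 3-stage ⇒ R(z)=1+z+z^2/2+z^3/6
  (e.g. R(-1.01)=0.32833, |R|=0.32833)

Need |R(x)|<1, x<0.
x=-1.01: |R|=0.3283
|R(-2.52)|=1.0120 |R(-1.96)|=0.2941 |R(-1.54)|=0.0371
Bisect:
  x_lo=-3.1922 |R|=2.5187  x_hi=-0.2462 |R|=0.7816
  mid=-1.71923 |R|=0.08829 →hi
  mid=-2.45574 |R|=0.90869 →hi
  mid=-2.82399 |R|=1.59004 →lo
  mid=-2.63986 |R|=1.22157 →lo
  mid=-2.54780 |R|=1.05857 →lo
  mid=-2.50177 |R|=0.98204 →hi
  mid=-2.52478 |R|=1.01990 →lo
  mid=-2.51328 |R|=1.00087 →lo
  ...
  [-2.51292,-2.51274] ⇒ x*=-2.5127
Stable set (-2.5127, 0).

z* = -2.5127.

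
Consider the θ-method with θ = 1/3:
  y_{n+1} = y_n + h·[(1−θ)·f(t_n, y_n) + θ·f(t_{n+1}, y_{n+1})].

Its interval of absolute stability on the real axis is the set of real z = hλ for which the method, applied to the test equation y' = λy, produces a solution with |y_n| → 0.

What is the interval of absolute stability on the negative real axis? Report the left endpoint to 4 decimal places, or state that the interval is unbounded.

(-6.0000, 0).

With y'=λy (z=hλ):
  y_{n+1} = y_n + z·[2/3·y_n + 1/3·y_{n+1}] ⇒ (1 − 1/3z)y_{n+1} = (1 + 2/3z)y_n
  ⇒ R(z) = (1 + 2/3z)/(1 − 1/3z).

Find x<0 with |R(x)|<1.
x=-0.95: |R|=0.2785
R=−1: 1+2/3x = −1+1/3x ⇒ -1/3x=2 ⇒ x=2/(-1/3)=-6.0000
Confirm numerically:
  x=-4.536: |R|=0.80573 <1
  x=-3.972: |R|=0.70912 <1
  x=-2.818: |R|=0.45308 <1
  x=-6.429: |R|=1.04550 >1
  x=-6.379: |R|=1.04041 >1
So |R|<1 on (-6.0000, 0).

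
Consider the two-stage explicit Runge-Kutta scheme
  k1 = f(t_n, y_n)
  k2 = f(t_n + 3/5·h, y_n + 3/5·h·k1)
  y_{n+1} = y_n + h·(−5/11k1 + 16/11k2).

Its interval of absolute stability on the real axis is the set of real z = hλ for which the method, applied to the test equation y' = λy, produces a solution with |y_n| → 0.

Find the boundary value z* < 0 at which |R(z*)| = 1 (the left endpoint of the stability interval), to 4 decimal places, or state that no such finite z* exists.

left endpoint -1.1458.

With y'=λy (z=hλ):
  k1=λy_n ⇒ h·k1=z·y_n;  k2=λ(1+3/5z)y_n ⇒ h·k2=z(1+3/5z)y_n
  y_{n+1}/y_n = 1 − 5/11z + 16/11z(1+3/5z) = 1 + z + 48/55z²
  Hence R(z) = 1 + z + 48/55z².

Boundary: |R(x)|=1, x<0.
x=-0.42: |R|=0.7339
R=1: x+48/55x²=0 ⇒ x=−55/48=-1.1458; min R=1−1/(4·48/55)=0.7135>−1
Confirm numerically:
  x=-0.840: |R|=0.77580 <1
  x=-0.674: |R|=0.72246 <1
  x=-0.501: |R|=0.71806 <1
  x=-0.500: |R|=0.71818 <1
  x=-1.586: |R|=1.60925 >1
  x=-1.273: |R|=1.14128 >1
Stable set (-1.1458, 0).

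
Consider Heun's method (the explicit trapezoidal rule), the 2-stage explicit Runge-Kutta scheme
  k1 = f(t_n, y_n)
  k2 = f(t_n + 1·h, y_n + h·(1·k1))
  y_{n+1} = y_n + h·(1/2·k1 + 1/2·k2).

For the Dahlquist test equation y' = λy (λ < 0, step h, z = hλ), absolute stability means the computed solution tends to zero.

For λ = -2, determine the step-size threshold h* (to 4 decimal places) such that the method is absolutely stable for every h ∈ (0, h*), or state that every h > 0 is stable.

(-2.0000,0); λ=-2 ⇒ h* = 1.0000.

Test eqn y'=λy, z=hλ:
  order 2, 2-stage ⇒ R(z)=1+z+z^2/2
  (e.g. R(-0.77)=0.52645, |R|=0.52645)

Find x<0 with |R(x)|<1.
x=-0.77: |R|=0.5264
|R(-2.04)|=1.0408 |R(-2.01)|=1.0100 |R(-1.03)|=0.5005
Bisect:
  x_lo=-2.3988 |R|=1.4784  x_hi=-0.2538 |R|=0.7784
  mid=-1.32629 |R|=0.55323 →hi
  mid=-1.86256 |R|=0.87200 →hi
  mid=-2.13069 |R|=1.13923 →lo
  mid=-1.99662 |R|=0.99663 →hi
  mid=-2.06366 |R|=1.06568 →lo
  mid=-2.03014 |R|=1.03059 →lo
  mid=-2.01338 |R|=1.01347 →lo
  mid=-2.00500 |R|=1.00501 →lo
  mid=-2.00081 |R|=1.00081 →lo
  ...
  [-2.00003,-1.99990] ⇒ x*=-2.0000
Stable set (-2.0000, 0).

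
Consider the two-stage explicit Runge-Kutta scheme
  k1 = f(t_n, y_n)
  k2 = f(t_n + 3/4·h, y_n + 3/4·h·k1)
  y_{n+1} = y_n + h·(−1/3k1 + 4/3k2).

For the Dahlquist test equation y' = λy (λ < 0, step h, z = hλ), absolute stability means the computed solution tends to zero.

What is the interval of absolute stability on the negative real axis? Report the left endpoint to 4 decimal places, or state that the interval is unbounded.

Test eqn y'=λy, z=hλ:
  k1=λy_n ⇒ h·k1=z·y_n;  k2=λ(1+3/4z)y_n ⇒ h·k2=z(1+3/4z)y_n
  y_{n+1}/y_n = 1 − 1/3z + 4/3z(1+3/4z) = 1 + z + z²
  R(z) = 1 + z + z².

Need |R(x)|<1, x<0.
x=-1.35: |R|=1.4725
R=1: x+1x²=0 ⇒ x=−1=-1.0000; min R=1−1/(4·1)=0.7500>−1
Confirm numerically:
  x=-0.889: |R|=0.90132 <1
  x=-0.863: |R|=0.88177 <1
  x=-0.784: |R|=0.83066 <1
  x=-0.679: |R|=0.78204 <1
  x=-1.580: |R|=1.91640 >1
  x=-1.187: |R|=1.22197 >1
Stable set (-1.0000, 0).

z∈(-1.0000,0).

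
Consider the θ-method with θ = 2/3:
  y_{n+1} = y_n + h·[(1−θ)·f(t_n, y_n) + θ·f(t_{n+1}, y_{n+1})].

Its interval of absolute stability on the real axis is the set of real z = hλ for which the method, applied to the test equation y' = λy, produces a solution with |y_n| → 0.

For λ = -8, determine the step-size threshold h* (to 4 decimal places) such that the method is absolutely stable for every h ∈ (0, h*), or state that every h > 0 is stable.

Set f=λy, z=hλ:
  y_{n+1} = y_n + z·[1/3·y_n + 2/3·y_{n+1}] ⇒ (1 − 2/3z)y_{n+1} = (1 + 1/3z)y_n
  ⇒ R(z) = (1 + 1/3z)/(1 − 2/3z).

Need |R(x)|<1, x<0.
x=-0.64: |R|=0.5514
x=-2: |R|=0.1429
x=-10: |R|=0.3043
x=-100: |R|=0.4778
θ=2/3≥1/2 ⇒ |1+1/3x|<|1−2/3x| ∀x<0 ⇒ stable on all of ℝ⁻.

(−∞, 0) — no finite endpoint. Any h>0 works for λ=-8.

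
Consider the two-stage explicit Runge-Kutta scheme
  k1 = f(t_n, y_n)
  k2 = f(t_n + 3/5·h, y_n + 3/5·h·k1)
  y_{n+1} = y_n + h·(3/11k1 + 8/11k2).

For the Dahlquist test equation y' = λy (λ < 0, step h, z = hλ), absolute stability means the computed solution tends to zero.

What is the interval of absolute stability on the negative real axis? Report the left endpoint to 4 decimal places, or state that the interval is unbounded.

On y'=λy, z=hλ:
  k1=λy_n ⇒ h·k1=z·y_n;  k2=λ(1+3/5z)y_n ⇒ h·k2=z(1+3/5z)y_n
  y_{n+1}/y_n = 1 + 3/11z + 8/11z(1+3/5z) = 1 + z + 24/55z²
  ⇒ R(z) = 1 + z + 24/55z².

Find x<0 with |R(x)|<1.
x=-0.91: |R|=0.4514
R=1: x+24/55x²=0 ⇒ x=−55/24=-2.2917; min R=1−1/(4·24/55)=0.4271>−1
Confirm numerically:
  x=-1.871: |R|=0.65655 <1
  x=-1.854: |R|=0.64592 <1
  x=-1.326: |R|=0.44125 <1
  x=-1.189: |R|=0.42790 <1
  x=-2.818: |R|=1.64722 >1
  x=-2.529: |R|=1.26191 >1
  x=-2.432: |R|=1.14893 >1
So |R|<1 on (-2.2917, 0).

z∈(-2.2917,0).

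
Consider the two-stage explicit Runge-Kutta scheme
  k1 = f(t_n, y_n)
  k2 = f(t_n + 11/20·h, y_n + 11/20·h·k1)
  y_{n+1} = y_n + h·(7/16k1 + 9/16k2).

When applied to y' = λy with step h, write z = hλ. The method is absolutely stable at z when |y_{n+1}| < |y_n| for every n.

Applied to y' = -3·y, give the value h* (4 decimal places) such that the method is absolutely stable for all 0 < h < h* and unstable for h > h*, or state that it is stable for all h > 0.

With y'=λy (z=hλ):
  k1=λy_n ⇒ h·k1=z·y_n;  k2=λ(1+11/20z)y_n ⇒ h·k2=z(1+11/20z)y_n
  y_{n+1}/y_n = 1 + 7/16z + 9/16z(1+11/20z) = 1 + z + 99/320z²
  so R(z) = 1 + z + 99/320z².

Solve |R(x)|<1 on ℝ⁻.
x=-1.42: |R|=0.2038
R=1: x+99/320x²=0 ⇒ x=−320/99=-3.2323; min R=1−1/(4·99/320)=0.1919>−1
Confirm numerically:
  x=-3.164: |R|=0.93312 <1
  x=-2.570: |R|=0.47339 <1
  x=-1.827: |R|=0.20567 <1
  x=-1.423: |R|=0.20346 <1
  x=-3.691: |R|=1.52376 >1
  x=-3.633: |R|=1.45034 >1
  x=-3.371: |R|=1.14463 >1
So |R|<1 on (-3.2323, 0).

(-3.2323,0); λ=-3 ⇒ h* = (320/99)/3 = 1.0774.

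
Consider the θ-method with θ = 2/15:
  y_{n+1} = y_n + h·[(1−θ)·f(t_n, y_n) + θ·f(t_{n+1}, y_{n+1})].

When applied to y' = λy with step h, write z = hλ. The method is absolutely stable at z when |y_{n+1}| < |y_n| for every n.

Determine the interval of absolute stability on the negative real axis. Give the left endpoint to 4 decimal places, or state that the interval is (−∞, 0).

Test eqn y'=λy, z=hλ:
  y_{n+1} = y_n + z·[13/15·y_n + 2/15·y_{n+1}] ⇒ (1 − 2/15z)y_{n+1} = (1 + 13/15z)y_n
  ⇒ R(z) = (1 + 13/15z)/(1 − 2/15z).

Find x<0 with |R(x)|<1.
x=-1: |R|=0.1176
R=−1: 1+13/15x = −1+2/15x ⇒ -11/15x=2 ⇒ x=2/(-11/15)=-2.7273
Confirm numerically:
  x=-2.216: |R|=0.71058 <1
  x=-2.091: |R|=0.63513 <1
  x=-1.714: |R|=0.39516 <1
  x=-1.107: |R|=0.03538 <1
  x=-3.106: |R|=1.19640 >1
  x=-2.989: |R|=1.13724 >1
Interval (-2.7273, 0).

z∈(-2.7273,0).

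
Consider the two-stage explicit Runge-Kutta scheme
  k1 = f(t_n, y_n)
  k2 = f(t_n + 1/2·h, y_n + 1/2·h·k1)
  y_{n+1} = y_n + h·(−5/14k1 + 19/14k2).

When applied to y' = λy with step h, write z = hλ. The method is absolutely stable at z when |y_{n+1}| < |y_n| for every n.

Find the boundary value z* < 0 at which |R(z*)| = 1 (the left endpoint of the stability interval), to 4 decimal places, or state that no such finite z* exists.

left endpoint -1.4737.

On y'=λy, z=hλ:
  k1=λy_n ⇒ h·k1=z·y_n;  k2=λ(1+1/2z)y_n ⇒ h·k2=z(1+1/2z)y_n
  y_{n+1}/y_n = 1 − 5/14z + 19/14z(1+1/2z) = 1 + z + 19/28z²
  so R(z) = 1 + z + 19/28z².

Find x<0 with |R(x)|<1.
x=-1.45: |R|=0.9767
R=1: x+19/28x²=0 ⇒ x=−28/19=-1.4737; min R=1−1/(4·19/28)=0.6316>−1
Confirm numerically:
  x=-1.241: |R|=0.80405 <1
  x=-1.127: |R|=0.73487 <1
  x=-0.979: |R|=0.67137 <1
  x=-1.635: |R|=1.17897 >1
  x=-1.574: |R|=1.10714 >1
Interval (-1.4737, 0).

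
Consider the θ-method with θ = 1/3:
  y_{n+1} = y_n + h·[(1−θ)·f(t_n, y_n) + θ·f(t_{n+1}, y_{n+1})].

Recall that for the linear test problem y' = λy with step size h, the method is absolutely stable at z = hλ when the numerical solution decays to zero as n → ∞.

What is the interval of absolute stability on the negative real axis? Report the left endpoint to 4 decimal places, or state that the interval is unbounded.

z∈(-6.0000,0).

Test eqn y'=λy, z=hλ:
  y_{n+1} = y_n + z·[2/3·y_n + 1/3·y_{n+1}] ⇒ (1 − 1/3z)y_{n+1} = (1 + 2/3z)y_n
  Hence R(z) = (1 + 2/3z)/(1 − 1/3z).

Boundary: |R(x)|=1, x<0.
x=-0.73: |R|=0.4129
R=−1: 1+2/3x = −1+1/3x ⇒ -1/3x=2 ⇒ x=2/(-1/3)=-6.0000
Confirm numerically:
  x=-3.213: |R|=0.55142 <1
  x=-3.186: |R|=0.54510 <1
  x=-2.992: |R|=0.49800 <1
  x=-2.927: |R|=0.48153 <1
  x=-6.182: |R|=1.01982 >1
  x=-6.063: |R|=1.00695 >1
Stable set (-6.0000, 0).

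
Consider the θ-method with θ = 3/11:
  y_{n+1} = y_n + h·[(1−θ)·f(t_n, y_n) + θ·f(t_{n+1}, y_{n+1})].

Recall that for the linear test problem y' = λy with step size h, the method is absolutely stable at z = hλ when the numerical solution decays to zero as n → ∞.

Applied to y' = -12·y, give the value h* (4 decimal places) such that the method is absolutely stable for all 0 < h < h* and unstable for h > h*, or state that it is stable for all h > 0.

With y'=λy (z=hλ):
  y_{n+1} = y_n + z·[8/11·y_n + 3/11·y_{n+1}] ⇒ (1 − 3/11z)y_{n+1} = (1 + 8/11z)y_n
  R(z) = (1 + 8/11z)/(1 − 3/11z).

Need |R(x)|<1, x<0.
x=-0.99: |R|=0.2205
R=−1: 1+8/11x = −1+3/11x ⇒ -5/11x=2 ⇒ x=2/(-5/11)=-4.4000
Confirm numerically:
  x=-3.809: |R|=0.86824 <1
  x=-3.800: |R|=0.86607 <1
  x=-3.659: |R|=0.83141 <1
  x=-3.186: |R|=0.70474 <1
  x=-4.953: |R|=1.10693 >1
  x=-4.787: |R|=1.07630 >1
  x=-4.479: |R|=1.01616 >1
Stable set (-4.4000, 0).

(-4.4000,0); λ=-12 ⇒ h* = (22/5)/12 = 0.3667.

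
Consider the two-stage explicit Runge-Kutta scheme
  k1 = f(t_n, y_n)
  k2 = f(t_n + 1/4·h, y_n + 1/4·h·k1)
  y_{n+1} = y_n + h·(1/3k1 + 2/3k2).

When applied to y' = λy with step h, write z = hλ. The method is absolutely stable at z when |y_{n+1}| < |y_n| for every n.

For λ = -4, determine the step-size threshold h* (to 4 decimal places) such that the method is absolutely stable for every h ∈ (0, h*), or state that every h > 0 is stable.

(-6.0000,0); λ=-4 ⇒ h* = (6)/4 = 1.5000.

On y'=λy, z=hλ:
  k1=λy_n ⇒ h·k1=z·y_n;  k2=λ(1+1/4z)y_n ⇒ h·k2=z(1+1/4z)y_n
  y_{n+1}/y_n = 1 + 1/3z + 2/3z(1+1/4z) = 1 + z + 1/6z²
  ⇒ R(z) = 1 + z + 1/6z².

Solve |R(x)|<1 on ℝ⁻.
x=-1.6: |R|=0.1733
R=1: x+1/6x²=0 ⇒ x=−6=-6.0000; min R=1−1/(4·1/6)=-0.5000>−1
Confirm numerically:
  x=-5.240: |R|=0.33627 <1
  x=-4.645: |R|=0.04900 <1
  x=-4.546: |R|=0.10165 <1
  x=-4.225: |R|=0.24990 <1
  x=-6.351: |R|=1.37153 >1
  x=-6.091: |R|=1.09238 >1
So |R|<1 on (-6.0000, 0).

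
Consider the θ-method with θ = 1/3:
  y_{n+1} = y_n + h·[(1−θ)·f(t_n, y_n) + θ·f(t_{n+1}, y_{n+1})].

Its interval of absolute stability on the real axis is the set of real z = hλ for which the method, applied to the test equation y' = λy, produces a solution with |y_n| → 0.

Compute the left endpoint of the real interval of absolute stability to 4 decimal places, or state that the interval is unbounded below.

z* = -6.0000.

Set f=λy, z=hλ:
  y_{n+1} = y_n + z·[2/3·y_n + 1/3·y_{n+1}] ⇒ (1 − 1/3z)y_{n+1} = (1 + 2/3z)y_n
  ⇒ R(z) = (1 + 2/3z)/(1 − 1/3z).

Solve |R(x)|<1 on ℝ⁻.
x=-0.82: |R|=0.3560
R=−1: 1+2/3x = −1+1/3x ⇒ -1/3x=2 ⇒ x=2/(-1/3)=-6.0000
Confirm numerically:
  x=-5.979: |R|=0.99766 <1
  x=-5.576: |R|=0.95056 <1
  x=-5.053: |R|=0.88240 <1
  x=-4.018: |R|=0.71758 <1
  x=-6.449: |R|=1.04752 >1
  x=-6.432: |R|=1.04580 >1
  x=-6.411: |R|=1.04367 >1
Stable set (-6.0000, 0).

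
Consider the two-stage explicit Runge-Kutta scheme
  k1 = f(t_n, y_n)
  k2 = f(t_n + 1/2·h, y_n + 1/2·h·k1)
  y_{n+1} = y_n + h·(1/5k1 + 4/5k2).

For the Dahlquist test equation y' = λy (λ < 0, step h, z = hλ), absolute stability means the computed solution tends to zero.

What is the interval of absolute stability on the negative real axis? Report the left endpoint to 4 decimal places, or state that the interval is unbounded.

Set f=λy, z=hλ:
  k1=λy_n ⇒ h·k1=z·y_n;  k2=λ(1+1/2z)y_n ⇒ h·k2=z(1+1/2z)y_n
  y_{n+1}/y_n = 1 + 1/5z + 4/5z(1+1/2z) = 1 + z + 2/5z²
  so R(z) = 1 + z + 2/5z².

Solve |R(x)|<1 on ℝ⁻.
x=-0.61: |R|=0.5388
R=1: x+2/5x²=0 ⇒ x=−5/2=-2.5000; min R=1−1/(4·2/5)=0.3750>−1
Confirm numerically:
  x=-2.402: |R|=0.90584 <1
  x=-1.652: |R|=0.43964 <1
  x=-1.540: |R|=0.40864 <1
  x=-1.153: |R|=0.37876 <1
  x=-2.889: |R|=1.44953 >1
  x=-2.555: |R|=1.05621 >1
Interval (-2.5000, 0).

z∈(-2.5000,0).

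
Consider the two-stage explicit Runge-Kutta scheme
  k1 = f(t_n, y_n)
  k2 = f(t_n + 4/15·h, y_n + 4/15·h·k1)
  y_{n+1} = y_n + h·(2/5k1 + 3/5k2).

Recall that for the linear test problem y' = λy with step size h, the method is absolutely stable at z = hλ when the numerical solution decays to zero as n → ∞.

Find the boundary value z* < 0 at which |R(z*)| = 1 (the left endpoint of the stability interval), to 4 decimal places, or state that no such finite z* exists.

left endpoint -6.2500.

Set f=λy, z=hλ:
  k1=λy_n ⇒ h·k1=z·y_n;  k2=λ(1+4/15z)y_n ⇒ h·k2=z(1+4/15z)y_n
  y_{n+1}/y_n = 1 + 2/5z + 3/5z(1+4/15z) = 1 + z + 4/25z²
  so R(z) = 1 + z + 4/25z².

Find x<0 with |R(x)|<1.
x=-1.48: |R|=0.1295
R=1: x+4/25x²=0 ⇒ x=−25/4=-6.2500; min R=1−1/(4·4/25)=-0.5625>−1
Confirm numerically:
  x=-5.633: |R|=0.44391 <1
  x=-5.602: |R|=0.41918 <1
  x=-4.890: |R|=0.06406 <1
  x=-6.512: |R|=1.27298 >1
  x=-6.496: |R|=1.25568 >1
Stable set (-6.2500, 0).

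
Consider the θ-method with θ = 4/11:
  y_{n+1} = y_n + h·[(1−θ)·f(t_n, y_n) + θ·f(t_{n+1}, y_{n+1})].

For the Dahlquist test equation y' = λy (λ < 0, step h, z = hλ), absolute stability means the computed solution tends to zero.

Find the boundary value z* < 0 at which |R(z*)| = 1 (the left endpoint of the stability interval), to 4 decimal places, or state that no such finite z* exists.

left endpoint -7.3333.

Set f=λy, z=hλ:
  y_{n+1} = y_n + z·[7/11·y_n + 4/11·y_{n+1}] ⇒ (1 − 4/11z)y_{n+1} = (1 + 7/11z)y_n
  Hence R(z) = (1 + 7/11z)/(1 − 4/11z).

Boundary: |R(x)|=1, x<0.
x=-1.13: |R|=0.1991
R=−1: 1+7/11x = −1+4/11x ⇒ -3/11x=2 ⇒ x=2/(-3/11)=-7.3333
Confirm numerically:
  x=-6.907: |R|=0.96689 <1
  x=-3.508: |R|=0.54155 <1
  x=-3.490: |R|=0.53806 <1
  x=-7.933: |R|=1.04210 >1
  x=-7.896: |R|=1.03964 >1
Stable set (-7.3333, 0).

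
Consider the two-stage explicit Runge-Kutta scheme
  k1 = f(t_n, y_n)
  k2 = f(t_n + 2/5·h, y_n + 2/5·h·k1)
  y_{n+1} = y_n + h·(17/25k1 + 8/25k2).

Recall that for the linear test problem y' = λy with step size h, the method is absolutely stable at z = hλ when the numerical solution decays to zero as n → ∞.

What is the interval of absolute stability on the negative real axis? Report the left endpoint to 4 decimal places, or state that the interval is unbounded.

On y'=λy, z=hλ:
  k1=λy_n ⇒ h·k1=z·y_n;  k2=λ(1+2/5z)y_n ⇒ h·k2=z(1+2/5z)y_n
  y_{n+1}/y_n = 1 + 17/25z + 8/25z(1+2/5z) = 1 + z + 16/125z²
  ⇒ R(z) = 1 + z + 16/125z².

Need |R(x)|<1, x<0.
x=-1.25: |R|=0.0500
R=1: x+16/125x²=0 ⇒ x=−125/16=-7.8125; min R=1−1/(4·16/125)=-0.9531>−1
Confirm numerically:
  x=-6.979: |R|=0.25542 <1
  x=-6.087: |R|=0.34440 <1
  x=-4.752: |R|=0.86157 <1
  x=-8.332: |R|=1.55404 >1
  x=-8.175: |R|=1.37932 >1
Stable set (-7.8125, 0).

z∈(-7.8125,0).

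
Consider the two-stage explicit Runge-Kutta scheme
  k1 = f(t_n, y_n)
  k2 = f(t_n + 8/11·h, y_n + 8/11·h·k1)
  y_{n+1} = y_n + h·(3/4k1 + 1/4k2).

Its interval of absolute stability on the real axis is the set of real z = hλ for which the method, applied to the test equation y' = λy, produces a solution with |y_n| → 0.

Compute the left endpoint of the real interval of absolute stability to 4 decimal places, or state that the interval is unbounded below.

z* = -5.5000.

Test eqn y'=λy, z=hλ:
  k1=λy_n ⇒ h·k1=z·y_n;  k2=λ(1+8/11z)y_n ⇒ h·k2=z(1+8/11z)y_n
  y_{n+1}/y_n = 1 + 3/4z + 1/4z(1+8/11z) = 1 + z + 2/11z²
  Hence R(z) = 1 + z + 2/11z².

Need |R(x)|<1, x<0.
x=-0.5: |R|=0.5455
R=1: x+2/11x²=0 ⇒ x=−11/2=-5.5000; min R=1−1/(4·2/11)=-0.3750>−1
Confirm numerically:
  x=-4.842: |R|=0.42072 <1
  x=-3.719: |R|=0.20428 <1
  x=-3.523: |R|=0.26636 <1
  x=-6.039: |R|=1.59182 >1
  x=-5.740: |R|=1.25047 >1
  x=-5.680: |R|=1.18589 >1
Stable set (-5.5000, 0).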